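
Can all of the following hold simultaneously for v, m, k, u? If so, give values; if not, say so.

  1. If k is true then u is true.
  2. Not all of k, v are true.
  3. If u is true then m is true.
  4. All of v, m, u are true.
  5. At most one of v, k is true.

v = True, m = True, k = False, u = True

  (1) k=F ⇒ u: vacuous ✓
  (2) {k, v}: 1/2 true — not all ✓
  (3) u=T ⇒ m: T ✓
  (4) {v, m, u}: all 3 true ✓
  (5) {v, k}: 1 true — at most one ✓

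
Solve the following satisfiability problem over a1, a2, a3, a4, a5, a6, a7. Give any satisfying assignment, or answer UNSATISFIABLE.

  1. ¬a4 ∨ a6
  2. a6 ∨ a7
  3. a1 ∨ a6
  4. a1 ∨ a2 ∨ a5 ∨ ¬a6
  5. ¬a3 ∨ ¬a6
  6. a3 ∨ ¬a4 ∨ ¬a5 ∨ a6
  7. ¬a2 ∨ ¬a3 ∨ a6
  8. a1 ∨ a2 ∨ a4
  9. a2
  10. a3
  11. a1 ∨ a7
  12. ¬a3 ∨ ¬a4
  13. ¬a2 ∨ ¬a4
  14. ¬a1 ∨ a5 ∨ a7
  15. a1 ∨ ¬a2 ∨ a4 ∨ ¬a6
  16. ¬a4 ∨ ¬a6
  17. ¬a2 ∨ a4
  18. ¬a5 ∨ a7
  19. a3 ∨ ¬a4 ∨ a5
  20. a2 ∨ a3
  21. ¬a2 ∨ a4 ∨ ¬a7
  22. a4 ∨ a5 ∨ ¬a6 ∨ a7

UNSATISFIABLE

Case a2 = True:
  (a3) forces a3 = True.
  (¬a3 ∨ ¬a6) forces a6 = False.
  Clause (¬a2 ∨ ¬a3 ∨ a6) is falsified — contradiction.
Case a2 = False:
  Clause (a2) is falsified — contradiction.
Both cases fail, so the formula is unsatisfiable.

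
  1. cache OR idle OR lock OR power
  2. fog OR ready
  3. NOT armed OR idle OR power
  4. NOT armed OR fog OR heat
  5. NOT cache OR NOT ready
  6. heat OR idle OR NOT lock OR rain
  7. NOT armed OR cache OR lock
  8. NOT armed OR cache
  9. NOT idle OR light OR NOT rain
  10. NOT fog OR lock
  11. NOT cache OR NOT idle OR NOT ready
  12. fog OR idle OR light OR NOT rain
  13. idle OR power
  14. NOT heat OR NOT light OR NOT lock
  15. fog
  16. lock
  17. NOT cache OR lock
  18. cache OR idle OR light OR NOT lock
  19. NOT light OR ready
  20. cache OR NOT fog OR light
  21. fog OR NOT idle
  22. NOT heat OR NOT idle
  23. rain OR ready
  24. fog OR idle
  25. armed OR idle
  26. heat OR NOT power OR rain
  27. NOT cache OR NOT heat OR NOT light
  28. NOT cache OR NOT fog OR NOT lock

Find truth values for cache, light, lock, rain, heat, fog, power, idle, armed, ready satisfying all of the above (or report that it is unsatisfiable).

cache = False, light = True, lock = True, rain = True, heat = False, fog = True, power = True, idle = True, armed = False, ready = True

Unit clause (fog) forces fog = True.
Unit clause (lock) forces lock = True.
In (NOT cache OR NOT fog OR NOT lock) only NOT cache is left, so cache = False.
In (NOT armed OR cache) only NOT armed is left, so armed = False.
In (cache OR NOT fog OR light) only light is left, so light = True.
In (armed OR idle) only idle is left, so idle = True.
In (NOT heat OR NOT light OR NOT lock) only NOT heat is left, so heat = False.
In (NOT light OR ready) only ready is left, so ready = True.
Set rain = True.
Set power = True.
All clauses satisfied.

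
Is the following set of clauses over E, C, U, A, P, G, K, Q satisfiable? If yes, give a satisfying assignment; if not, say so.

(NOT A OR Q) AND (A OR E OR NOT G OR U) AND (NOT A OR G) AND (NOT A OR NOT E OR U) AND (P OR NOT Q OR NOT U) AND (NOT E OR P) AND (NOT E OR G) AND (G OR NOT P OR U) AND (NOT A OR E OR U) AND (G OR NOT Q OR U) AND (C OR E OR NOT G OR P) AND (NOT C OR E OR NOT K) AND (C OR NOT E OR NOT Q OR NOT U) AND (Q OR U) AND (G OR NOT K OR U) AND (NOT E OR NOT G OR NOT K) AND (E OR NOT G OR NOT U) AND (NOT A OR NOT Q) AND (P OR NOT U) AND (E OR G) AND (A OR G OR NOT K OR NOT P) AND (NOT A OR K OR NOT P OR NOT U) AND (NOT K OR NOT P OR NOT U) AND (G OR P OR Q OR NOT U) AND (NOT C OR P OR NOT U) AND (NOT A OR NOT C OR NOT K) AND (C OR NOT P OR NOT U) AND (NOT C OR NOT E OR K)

Try E = False:
  (E OR G) forces G = True.
  (E OR NOT G OR NOT U) forces U = False.
  (A OR E OR NOT G OR U) forces A = True.
  clause (NOT A OR E OR U) is falsified — backtrack.
So E = True.
  then (NOT E OR P) forces P = True.
  then (NOT E OR G) forces G = True.
  then (NOT E OR NOT G OR NOT K) forces K = False.
  then (NOT C OR NOT E OR K) forces C = False.
  then (C OR NOT P OR NOT U) forces U = False.
  then (NOT A OR NOT E OR U) forces A = False.
  then (Q OR U) forces Q = True.
All clauses satisfied.

E = True; C = False; U = False; A = False; P = True; G = True; K = False; Q = True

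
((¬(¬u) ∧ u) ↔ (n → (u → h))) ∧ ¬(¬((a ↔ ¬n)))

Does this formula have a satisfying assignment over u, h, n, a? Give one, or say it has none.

u = True; h = True; n = True; a = False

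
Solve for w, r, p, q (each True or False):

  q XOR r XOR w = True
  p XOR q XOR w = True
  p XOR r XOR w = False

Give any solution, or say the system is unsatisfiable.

w = False, r = True, p = True, q = False

q XOR r XOR w = F XOR T XOR F = True ✓
p XOR q XOR w = T XOR F XOR F = True ✓
p XOR r XOR w = T XOR T XOR F = False ✓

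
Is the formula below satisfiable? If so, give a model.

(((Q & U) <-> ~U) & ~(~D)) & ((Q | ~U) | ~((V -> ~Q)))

Unsatisfiable — no assignment works.

Case U = True: the formula simplifies to (~Q & ~(~D)) & (Q | ~((V -> ~Q))).
  Q = True: the conjunct ~Q is False.
  Q = False: the conjunct Q | ~((V -> ~Q)) becomes False | ~True = False.
Case U = False: the conjunct (Q & U) <-> ~U becomes (Q & False) <-> ~False = False.
Both cases fail — unsatisfiable.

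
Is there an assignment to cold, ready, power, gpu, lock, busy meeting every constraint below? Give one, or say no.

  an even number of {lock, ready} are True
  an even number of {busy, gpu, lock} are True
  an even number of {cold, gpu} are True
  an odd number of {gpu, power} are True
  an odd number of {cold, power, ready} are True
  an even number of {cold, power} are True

Adding constraints 3, 4, 6 mod 2: every variable appears an even number of times on the left, so the left side is 0.
But the right sides sum to 1 (mod 2). 0 ≠ 1 — the system is inconsistent.

Unsatisfiable — no assignment works.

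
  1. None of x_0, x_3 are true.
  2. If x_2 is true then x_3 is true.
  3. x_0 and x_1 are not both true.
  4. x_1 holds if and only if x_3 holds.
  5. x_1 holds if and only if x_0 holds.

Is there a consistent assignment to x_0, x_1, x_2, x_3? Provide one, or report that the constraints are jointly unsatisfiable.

x_0 = False, x_1 = False, x_2 = False, x_3 = False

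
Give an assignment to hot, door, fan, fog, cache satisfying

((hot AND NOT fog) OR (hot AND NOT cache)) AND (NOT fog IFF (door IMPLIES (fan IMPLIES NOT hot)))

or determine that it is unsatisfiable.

hot: True, door: False, fan: False, fog: False, cache: True

  (hot AND NOT fog) OR (hot AND NOT cache) = True
    hot AND NOT fog = True
      NOT fog = True
    hot AND NOT cache = False
      NOT cache = False
  NOT fog IFF (door IMPLIES (fan IMPLIES NOT hot)) = True
    NOT fog = True
    door IMPLIES (fan IMPLIES NOT hot) = True
      fan IMPLIES NOT hot = True
        NOT hot = False
Both conjuncts True, so the formula holds.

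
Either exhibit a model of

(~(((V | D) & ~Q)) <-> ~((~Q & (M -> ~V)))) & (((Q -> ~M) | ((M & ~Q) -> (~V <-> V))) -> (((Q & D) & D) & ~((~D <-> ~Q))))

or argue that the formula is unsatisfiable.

The conjunct ((Q -> ~M) | ((M & ~Q) -> (~V <-> V))) -> (((Q & D) & D) & ~((~D <-> ~Q))) is unsatisfiable on its own:
  Q = True: simplifies to (D & D) & ~D.
    D = True: the conjunct ~D is False.
    D = False: the conjunct D is False.
  Q = False: this becomes (True | (M -> (~V <-> V))) -> (False & ~(~D)) = False.
So the whole conjunction is unsatisfiable.

UNSATISFIABLE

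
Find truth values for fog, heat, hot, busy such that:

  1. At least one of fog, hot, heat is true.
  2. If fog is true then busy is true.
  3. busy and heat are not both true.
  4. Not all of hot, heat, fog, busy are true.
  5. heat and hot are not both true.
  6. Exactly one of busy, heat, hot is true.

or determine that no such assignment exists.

fog = True; heat = False; hot = False; busy = True

  (1) {fog, hot, heat}: 1 true — at least one ✓
  (2) fog=T ⇒ busy: T ✓
  (3) busy=T, heat=F — not both ✓
  (4) {hot, heat, fog, busy}: 2/4 true — not all ✓
  (5) heat=F, hot=F — not both ✓
  (6) {busy, heat, hot}: 1 true — exactly one ✓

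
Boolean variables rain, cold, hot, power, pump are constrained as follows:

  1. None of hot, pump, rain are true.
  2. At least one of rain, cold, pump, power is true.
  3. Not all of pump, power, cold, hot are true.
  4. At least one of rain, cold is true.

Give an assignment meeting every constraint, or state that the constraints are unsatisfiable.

rain: False; cold: True; hot: False; power: True; pump: False

  (1) {hot, pump, rain}: 0 true — none ✓
  (2) {rain, cold, pump, power}: 2 true — at least one ✓
  (3) {pump, power, cold, hot}: 2/4 true — not all ✓
  (4) {rain, cold}: 1 true — at least one ✓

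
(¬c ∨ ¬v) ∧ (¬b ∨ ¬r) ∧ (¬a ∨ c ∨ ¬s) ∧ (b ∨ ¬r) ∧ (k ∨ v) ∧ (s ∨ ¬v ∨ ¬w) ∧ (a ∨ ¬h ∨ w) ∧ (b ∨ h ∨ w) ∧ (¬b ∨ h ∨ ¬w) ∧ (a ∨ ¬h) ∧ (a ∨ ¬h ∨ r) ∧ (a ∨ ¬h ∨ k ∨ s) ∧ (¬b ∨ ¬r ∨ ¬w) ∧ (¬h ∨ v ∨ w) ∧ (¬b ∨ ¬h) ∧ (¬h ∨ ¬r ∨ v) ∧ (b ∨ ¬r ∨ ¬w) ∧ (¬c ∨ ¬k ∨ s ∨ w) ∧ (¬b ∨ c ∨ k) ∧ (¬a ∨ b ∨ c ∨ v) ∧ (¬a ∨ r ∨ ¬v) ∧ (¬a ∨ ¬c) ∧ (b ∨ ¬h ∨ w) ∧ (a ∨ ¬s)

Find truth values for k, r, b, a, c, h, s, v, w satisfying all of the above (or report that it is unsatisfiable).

Set k = True.
Try r = True:
  (¬b ∨ ¬r) forces b = False.
  clause (b ∨ ¬r) is falsified — backtrack.
So r = False.
Set b = True.
  then (¬b ∨ ¬h) forces h = False.
  then (¬b ∨ h ∨ ¬w) forces w = False.
Set a = True.
  then (¬a ∨ r ∨ ¬v) forces v = False.
  then (¬a ∨ ¬c) forces c = False.
  then (¬a ∨ c ∨ ¬s) forces s = False.
All clauses satisfied.

k=T; r=F; b=T; a=T; c=F; h=F; s=F; v=F; w=F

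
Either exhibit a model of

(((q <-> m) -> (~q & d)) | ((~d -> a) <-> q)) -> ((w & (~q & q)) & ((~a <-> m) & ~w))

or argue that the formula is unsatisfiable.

m=T; w=F; a=F; d=F; q=T

  (((q <-> m) -> (~q & d)) | ((~d -> a) <-> q)) -> ((w & (~q & q)) & ((~a <-> m) & ~w)) = True
    ((q <-> m) -> (~q & d)) | ((~d -> a) <-> q) = False
      (q <-> m) -> (~q & d) = False
        q <-> m = True
        ~q & d = False
          ~q = False
      (~d -> a) <-> q = False
        ~d -> a = False
          ~d = True
    (w & (~q & q)) & ((~a <-> m) & ~w) = False
      w & (~q & q) = False
        ~q & q = False
          ~q = False
      (~a <-> m) & ~w = True
        ~a <-> m = True
          ~a = True
        ~w = True
The formula evaluates to True.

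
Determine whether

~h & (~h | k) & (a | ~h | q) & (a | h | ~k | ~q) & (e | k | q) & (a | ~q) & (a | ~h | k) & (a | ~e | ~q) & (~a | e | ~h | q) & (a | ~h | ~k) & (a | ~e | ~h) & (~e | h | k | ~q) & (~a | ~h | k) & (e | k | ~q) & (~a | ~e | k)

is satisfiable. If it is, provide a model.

a: True, q: True, k: True, e: False, h: False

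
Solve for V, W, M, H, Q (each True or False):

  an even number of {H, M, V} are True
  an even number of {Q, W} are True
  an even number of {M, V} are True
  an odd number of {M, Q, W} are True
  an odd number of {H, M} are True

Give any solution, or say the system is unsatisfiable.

V: True, W: False, M: True, H: False, Q: False

{H, M, V}: 2 true → even ✓
{Q, W}: 0 true → even ✓
{M, V}: 2 true → even ✓
{M, Q, W}: 1 true → odd ✓
{H, M}: 1 true → odd ✓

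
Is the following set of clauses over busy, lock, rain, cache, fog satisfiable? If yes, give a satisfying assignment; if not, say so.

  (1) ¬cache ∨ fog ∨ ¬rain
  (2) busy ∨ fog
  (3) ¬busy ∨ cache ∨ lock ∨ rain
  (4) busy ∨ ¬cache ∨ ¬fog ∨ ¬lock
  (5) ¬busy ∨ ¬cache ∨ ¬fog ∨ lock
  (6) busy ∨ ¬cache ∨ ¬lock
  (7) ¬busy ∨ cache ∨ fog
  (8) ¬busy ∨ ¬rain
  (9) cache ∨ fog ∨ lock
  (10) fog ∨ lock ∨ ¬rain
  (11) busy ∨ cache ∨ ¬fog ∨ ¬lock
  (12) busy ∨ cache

Set busy = False.
  then (busy ∨ fog) forces fog = True.
  then (busy ∨ cache) forces cache = True.
  then (busy ∨ ¬cache ∨ ¬fog ∨ ¬lock) forces lock = False.
Set rain = True.
All clauses satisfied.

busy: False, lock: False, rain: True, cache: True, fog: True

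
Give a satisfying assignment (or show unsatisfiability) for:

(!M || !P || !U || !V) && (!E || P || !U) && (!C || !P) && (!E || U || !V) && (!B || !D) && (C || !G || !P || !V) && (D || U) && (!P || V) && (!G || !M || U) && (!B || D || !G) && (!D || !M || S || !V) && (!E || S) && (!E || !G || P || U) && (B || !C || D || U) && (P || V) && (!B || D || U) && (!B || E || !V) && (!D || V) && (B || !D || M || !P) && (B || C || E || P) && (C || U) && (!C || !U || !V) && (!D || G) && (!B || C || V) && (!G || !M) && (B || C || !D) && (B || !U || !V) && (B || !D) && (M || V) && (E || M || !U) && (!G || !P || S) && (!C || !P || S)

G = False, V = True, E = True, S = True, B = True, D = False, M = False, U = True, C = False, P = True

Set G = False.
  then (!D || G) forces D = False.
  then (D || U) forces U = True.
Try V = False:
  (!P || V) forces P = False.
  clause (P || V) is falsified — backtrack.
So V = True.
  then (!C || !U || !V) forces C = False.
  then (B || !U || !V) forces B = True.
  then (!B || E || !V) forces E = True.
  then (!E || P || !U) forces P = True.
  then (!E || S) forces S = True.
  then (!M || !P || !U || !V) forces M = False.
All clauses satisfied.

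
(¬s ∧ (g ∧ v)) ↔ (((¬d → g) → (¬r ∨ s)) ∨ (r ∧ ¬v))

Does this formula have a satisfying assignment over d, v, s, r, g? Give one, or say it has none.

d: False, v: True, s: False, r: False, g: True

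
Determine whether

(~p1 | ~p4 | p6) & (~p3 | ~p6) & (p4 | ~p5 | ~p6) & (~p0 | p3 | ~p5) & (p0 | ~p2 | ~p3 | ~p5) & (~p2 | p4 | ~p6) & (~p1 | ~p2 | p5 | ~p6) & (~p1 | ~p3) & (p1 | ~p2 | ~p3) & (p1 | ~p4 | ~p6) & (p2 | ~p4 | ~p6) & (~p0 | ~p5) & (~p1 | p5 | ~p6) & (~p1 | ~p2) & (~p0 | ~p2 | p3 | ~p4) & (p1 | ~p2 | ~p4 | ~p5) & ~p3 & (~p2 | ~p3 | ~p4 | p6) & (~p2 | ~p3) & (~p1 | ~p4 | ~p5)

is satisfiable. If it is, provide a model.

p0 = True; p1 = False; p2 = False; p3 = False; p4 = False; p5 = False; p6 = True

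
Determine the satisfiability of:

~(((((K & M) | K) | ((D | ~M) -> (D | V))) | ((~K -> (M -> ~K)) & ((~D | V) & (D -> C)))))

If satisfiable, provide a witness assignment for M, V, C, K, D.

Case K = True: the formula becomes ~((True | ((~D | V) & (D -> C)))) = False.
Case K = False: the formula simplifies to ~((((D | ~M) -> (D | V)) | ((~D | V) & (D -> C)))).
  D = True: this becomes ~((True | (V & C))) = False.
  D = False: this becomes ~(((~M -> V) | True)) = False.
Both cases fail — unsatisfiable.

UNSATISFIABLE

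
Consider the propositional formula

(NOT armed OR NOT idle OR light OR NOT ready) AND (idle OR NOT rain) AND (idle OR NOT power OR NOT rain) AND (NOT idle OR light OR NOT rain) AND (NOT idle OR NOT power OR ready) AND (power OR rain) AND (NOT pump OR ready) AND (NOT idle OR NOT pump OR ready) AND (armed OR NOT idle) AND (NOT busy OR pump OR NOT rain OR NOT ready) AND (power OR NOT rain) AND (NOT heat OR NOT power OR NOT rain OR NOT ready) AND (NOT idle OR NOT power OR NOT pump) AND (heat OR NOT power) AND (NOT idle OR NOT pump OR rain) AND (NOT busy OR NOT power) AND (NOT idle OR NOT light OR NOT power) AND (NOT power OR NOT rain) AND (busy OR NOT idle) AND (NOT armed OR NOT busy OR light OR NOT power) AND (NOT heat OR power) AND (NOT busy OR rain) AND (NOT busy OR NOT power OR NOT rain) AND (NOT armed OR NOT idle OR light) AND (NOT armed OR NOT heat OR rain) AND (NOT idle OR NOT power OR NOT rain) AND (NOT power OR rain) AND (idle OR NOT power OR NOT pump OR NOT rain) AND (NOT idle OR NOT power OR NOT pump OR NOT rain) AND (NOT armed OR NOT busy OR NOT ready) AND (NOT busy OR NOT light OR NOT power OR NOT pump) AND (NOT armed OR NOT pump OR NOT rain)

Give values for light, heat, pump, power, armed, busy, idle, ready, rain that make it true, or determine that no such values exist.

Unsatisfiable — no assignment works.

Case power = True:
  (heat OR NOT power) forces heat = True.
  (NOT busy OR NOT power) forces busy = False.
  (NOT power OR NOT rain) forces rain = False.
  Clause (NOT power OR rain) is falsified — contradiction.
Case power = False:
  (power OR rain) forces rain = True.
  Clause (power OR NOT rain) is falsified — contradiction.
Both cases fail, so the formula is unsatisfiable.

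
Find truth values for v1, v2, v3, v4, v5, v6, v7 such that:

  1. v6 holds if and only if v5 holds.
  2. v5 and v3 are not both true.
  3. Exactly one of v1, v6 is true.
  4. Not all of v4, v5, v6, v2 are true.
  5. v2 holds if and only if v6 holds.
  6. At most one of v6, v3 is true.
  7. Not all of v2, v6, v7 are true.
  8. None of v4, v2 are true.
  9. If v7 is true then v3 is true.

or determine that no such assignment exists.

v1=T; v2=F; v3=T; v4=F; v5=F; v6=F; v7=F

  (1) v6=F, v5=F — same ✓
  (2) v5=F, v3=T — not both ✓
  (3) {v1, v6}: 1 true — exactly one ✓
  (4) {v4, v5, v6, v2}: 0/4 true — not all ✓
  (5) v2=F, v6=F — same ✓
  (6) {v6, v3}: 1 true — at most one ✓
  (7) {v2, v6, v7}: 0/3 true — not all ✓
  (8) {v4, v2}: 0 true — none ✓
  (9) v7=F ⇒ v3: vacuous ✓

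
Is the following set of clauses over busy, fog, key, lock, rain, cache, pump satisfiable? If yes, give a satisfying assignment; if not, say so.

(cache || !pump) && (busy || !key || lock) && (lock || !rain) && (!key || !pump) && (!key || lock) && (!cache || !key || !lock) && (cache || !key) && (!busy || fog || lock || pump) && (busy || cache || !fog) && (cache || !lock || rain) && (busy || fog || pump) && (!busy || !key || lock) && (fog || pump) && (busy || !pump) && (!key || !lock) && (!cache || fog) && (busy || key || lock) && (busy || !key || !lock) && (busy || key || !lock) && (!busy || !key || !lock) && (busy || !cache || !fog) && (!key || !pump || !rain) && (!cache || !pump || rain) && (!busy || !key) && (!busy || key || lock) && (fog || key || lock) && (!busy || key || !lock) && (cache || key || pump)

Case busy = True:
  (!busy || !key) forces key = False.
  (!busy || key || lock) forces lock = True.
  Clause (!busy || key || !lock) is falsified — contradiction.
Case busy = False:
  (busy || !pump) forces pump = False.
  (busy || fog || pump) forces fog = True.
  (busy || cache || !fog) forces cache = True.
  Clause (busy || !cache || !fog) is falsified — contradiction.
Both cases fail, so the formula is unsatisfiable.

Unsatisfiable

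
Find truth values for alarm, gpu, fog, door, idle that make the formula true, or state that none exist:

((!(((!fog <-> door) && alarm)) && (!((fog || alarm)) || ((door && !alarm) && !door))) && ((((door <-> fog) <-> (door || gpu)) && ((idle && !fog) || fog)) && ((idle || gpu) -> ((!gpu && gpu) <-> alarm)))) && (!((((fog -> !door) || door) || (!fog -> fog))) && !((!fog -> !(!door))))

UNSATISFIABLE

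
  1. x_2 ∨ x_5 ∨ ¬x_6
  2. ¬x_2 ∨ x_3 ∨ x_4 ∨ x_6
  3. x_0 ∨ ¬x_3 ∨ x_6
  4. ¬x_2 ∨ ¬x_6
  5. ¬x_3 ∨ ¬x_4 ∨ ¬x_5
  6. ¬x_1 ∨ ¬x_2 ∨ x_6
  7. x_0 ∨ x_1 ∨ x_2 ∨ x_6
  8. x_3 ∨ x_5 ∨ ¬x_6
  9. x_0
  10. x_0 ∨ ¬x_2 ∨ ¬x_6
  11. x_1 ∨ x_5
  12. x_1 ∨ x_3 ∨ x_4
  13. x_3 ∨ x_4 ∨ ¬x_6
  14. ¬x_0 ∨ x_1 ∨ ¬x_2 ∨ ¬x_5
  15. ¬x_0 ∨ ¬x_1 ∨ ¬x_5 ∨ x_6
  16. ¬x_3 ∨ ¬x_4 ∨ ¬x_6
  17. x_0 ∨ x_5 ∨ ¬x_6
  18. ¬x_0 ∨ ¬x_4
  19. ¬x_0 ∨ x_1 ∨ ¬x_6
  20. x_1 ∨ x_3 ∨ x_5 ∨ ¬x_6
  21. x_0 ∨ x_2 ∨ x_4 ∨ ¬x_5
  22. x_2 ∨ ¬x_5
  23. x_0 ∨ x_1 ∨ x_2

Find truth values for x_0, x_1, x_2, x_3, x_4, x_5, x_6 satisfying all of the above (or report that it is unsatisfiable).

x_0=T, x_1=T, x_2=F, x_3=T, x_4=F, x_5=F, x_6=F

Unit clause (x_0) forces x_0 = True.
In (¬x_0 ∨ ¬x_4) only ¬x_4 is left, so x_4 = False.
Try x_1 = False:
  (x_1 ∨ x_5) forces x_5 = True.
  (x_1 ∨ x_3 ∨ x_4) forces x_3 = True.
  (¬x_0 ∨ x_1 ∨ ¬x_2 ∨ ¬x_5) forces x_2 = False.
  clause (x_2 ∨ ¬x_5) is falsified — backtrack.
So x_1 = True.
Try x_2 = True:
  (¬x_2 ∨ ¬x_6) forces x_6 = False.
  clause (¬x_1 ∨ ¬x_2 ∨ x_6) is falsified — backtrack.
So x_2 = False.
  then (x_2 ∨ ¬x_5) forces x_5 = False.
  then (x_2 ∨ x_5 ∨ ¬x_6) forces x_6 = False.
Set x_3 = True.
All clauses satisfied.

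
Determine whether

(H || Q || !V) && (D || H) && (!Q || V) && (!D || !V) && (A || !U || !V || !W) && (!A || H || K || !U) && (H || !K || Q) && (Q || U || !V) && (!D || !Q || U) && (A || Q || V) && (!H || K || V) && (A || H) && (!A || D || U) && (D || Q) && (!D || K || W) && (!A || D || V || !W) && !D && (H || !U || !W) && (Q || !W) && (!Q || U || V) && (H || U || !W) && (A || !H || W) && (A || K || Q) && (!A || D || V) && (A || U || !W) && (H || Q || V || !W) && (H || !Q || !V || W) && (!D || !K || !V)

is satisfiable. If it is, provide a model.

Unit clause (!D) forces D = False.
In (D || H) only H is left, so H = True.
In (D || Q) only Q is left, so Q = True.
In (!Q || V) only V is left, so V = True.
Set K = False.
Set U = True.
Set W = False.
  then (A || !H || W) forces A = True.
All clauses satisfied.

Q=T, K=F, V=T, U=T, W=F, A=T, D=F, H=T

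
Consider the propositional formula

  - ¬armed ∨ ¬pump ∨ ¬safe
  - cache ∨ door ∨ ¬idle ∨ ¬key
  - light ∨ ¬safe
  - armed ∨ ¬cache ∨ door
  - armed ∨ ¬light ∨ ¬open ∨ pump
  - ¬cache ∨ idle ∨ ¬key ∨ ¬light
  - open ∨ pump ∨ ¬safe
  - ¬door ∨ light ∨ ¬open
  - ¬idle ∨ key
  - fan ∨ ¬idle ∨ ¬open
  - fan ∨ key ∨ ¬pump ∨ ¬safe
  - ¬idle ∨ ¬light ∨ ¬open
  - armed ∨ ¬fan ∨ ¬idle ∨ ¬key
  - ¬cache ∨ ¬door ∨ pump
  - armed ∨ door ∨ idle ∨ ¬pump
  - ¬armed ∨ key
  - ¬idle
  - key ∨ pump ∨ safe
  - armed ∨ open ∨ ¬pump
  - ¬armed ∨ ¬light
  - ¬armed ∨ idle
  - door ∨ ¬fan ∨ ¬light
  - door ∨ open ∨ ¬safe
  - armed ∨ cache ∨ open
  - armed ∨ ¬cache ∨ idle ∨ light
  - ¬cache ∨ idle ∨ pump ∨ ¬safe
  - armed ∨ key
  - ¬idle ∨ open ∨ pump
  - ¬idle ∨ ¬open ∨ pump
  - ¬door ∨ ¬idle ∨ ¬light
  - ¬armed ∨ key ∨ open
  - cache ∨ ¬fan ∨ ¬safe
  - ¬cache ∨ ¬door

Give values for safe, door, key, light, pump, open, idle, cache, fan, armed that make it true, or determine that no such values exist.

Unit clause (¬idle) forces idle = False.
In (¬armed ∨ idle) only ¬armed is left, so armed = False.
In (armed ∨ key) only key is left, so key = True.
Set safe = False.
Set door = False.
  then (armed ∨ ¬cache ∨ door) forces cache = False.
  then (armed ∨ door ∨ idle ∨ ¬pump) forces pump = False.
  then (armed ∨ cache ∨ open) forces open = True.
  then (armed ∨ ¬light ∨ ¬open ∨ pump) forces light = False.
Set fan = False.
All clauses satisfied.

safe: False, door: False, key: True, light: False, pump: False, open: True, idle: False, cache: False, fan: False, armed: False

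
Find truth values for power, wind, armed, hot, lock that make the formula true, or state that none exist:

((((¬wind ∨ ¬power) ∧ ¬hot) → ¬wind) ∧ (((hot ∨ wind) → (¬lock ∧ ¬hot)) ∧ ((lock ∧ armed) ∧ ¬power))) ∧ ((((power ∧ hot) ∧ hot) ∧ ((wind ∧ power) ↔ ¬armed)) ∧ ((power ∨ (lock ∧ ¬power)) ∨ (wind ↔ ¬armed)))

The formula is unsatisfiable.

Case power = True: the conjunct ¬power is False.
Case power = False: the conjunct power is False.
Both cases fail — unsatisfiable.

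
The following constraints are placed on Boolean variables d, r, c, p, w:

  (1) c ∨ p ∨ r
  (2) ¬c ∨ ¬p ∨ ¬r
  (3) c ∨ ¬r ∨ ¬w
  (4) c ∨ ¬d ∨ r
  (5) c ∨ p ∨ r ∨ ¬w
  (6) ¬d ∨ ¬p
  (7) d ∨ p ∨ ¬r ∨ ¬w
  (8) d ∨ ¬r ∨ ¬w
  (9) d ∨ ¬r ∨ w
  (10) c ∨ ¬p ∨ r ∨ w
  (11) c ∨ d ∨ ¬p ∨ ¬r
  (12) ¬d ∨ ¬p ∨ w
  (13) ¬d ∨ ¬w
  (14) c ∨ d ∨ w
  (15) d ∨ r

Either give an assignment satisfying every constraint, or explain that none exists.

Try d = False:
  (d ∨ r) forces r = True.
  (d ∨ ¬r ∨ ¬w) forces w = False.
  clause (d ∨ ¬r ∨ w) is falsified — backtrack.
So d = True.
  then (¬d ∨ ¬p) forces p = False.
  then (¬d ∨ ¬w) forces w = False.
Set r = True.
Set c = True.
All clauses satisfied.

d = True, r = True, c = True, p = False, w = False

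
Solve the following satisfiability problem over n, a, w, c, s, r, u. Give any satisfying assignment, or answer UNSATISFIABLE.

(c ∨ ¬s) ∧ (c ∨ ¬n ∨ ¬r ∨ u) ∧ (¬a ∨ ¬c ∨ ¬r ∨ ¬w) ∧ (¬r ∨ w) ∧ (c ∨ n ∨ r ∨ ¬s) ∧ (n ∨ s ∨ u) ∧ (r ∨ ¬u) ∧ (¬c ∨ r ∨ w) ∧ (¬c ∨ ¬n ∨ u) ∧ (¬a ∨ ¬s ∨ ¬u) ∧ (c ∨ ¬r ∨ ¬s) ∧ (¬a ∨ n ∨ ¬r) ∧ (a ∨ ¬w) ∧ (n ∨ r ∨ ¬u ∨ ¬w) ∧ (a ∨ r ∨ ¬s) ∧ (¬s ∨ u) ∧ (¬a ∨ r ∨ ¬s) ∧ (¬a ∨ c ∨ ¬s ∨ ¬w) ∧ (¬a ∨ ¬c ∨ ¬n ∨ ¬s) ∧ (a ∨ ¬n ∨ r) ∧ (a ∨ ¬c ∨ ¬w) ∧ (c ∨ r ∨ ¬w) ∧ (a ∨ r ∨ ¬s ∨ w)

Set n = True.
Set a = True.
Set w = False.
  then (¬r ∨ w) forces r = False.
  then (r ∨ ¬u) forces u = False.
  then (¬c ∨ r ∨ w) forces c = False.
  then (¬s ∨ u) forces s = False.
All clauses satisfied.

n = True; a = True; w = False; c = False; s = False; r = False; u = False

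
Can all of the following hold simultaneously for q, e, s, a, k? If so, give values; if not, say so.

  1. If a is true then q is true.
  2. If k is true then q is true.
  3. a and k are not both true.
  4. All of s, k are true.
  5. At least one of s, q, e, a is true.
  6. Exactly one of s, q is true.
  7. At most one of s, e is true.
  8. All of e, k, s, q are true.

Case q = True:
  (4) forces s = True.
  Constraint (6) is violated (s=T, q=T) — contradiction.
Case q = False:
  Constraint (8) is violated (q=F) — contradiction.
Both cases fail — unsatisfiable.

Unsatisfiable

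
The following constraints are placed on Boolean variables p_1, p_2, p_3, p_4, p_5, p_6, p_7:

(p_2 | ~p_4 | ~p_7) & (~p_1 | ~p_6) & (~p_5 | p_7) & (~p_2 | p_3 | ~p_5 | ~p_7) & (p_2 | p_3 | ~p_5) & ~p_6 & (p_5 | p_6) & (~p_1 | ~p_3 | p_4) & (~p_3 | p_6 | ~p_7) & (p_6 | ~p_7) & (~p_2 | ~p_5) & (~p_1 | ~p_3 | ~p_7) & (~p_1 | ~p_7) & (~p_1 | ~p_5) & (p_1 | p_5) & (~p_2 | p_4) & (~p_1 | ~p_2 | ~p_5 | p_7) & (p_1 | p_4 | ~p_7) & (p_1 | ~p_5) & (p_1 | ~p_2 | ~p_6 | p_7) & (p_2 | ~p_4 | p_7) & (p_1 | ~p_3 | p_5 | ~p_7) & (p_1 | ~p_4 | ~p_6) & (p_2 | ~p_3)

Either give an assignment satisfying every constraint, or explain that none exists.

Case p_6 = True:
  Clause (~p_6) is falsified — contradiction.
Case p_6 = False:
  (p_5 | p_6) forces p_5 = True.
  (~p_5 | p_7) forces p_7 = True.
  Clause (p_6 | ~p_7) is falsified — contradiction.
Both cases fail, so the formula is unsatisfiable.

The formula is unsatisfiable.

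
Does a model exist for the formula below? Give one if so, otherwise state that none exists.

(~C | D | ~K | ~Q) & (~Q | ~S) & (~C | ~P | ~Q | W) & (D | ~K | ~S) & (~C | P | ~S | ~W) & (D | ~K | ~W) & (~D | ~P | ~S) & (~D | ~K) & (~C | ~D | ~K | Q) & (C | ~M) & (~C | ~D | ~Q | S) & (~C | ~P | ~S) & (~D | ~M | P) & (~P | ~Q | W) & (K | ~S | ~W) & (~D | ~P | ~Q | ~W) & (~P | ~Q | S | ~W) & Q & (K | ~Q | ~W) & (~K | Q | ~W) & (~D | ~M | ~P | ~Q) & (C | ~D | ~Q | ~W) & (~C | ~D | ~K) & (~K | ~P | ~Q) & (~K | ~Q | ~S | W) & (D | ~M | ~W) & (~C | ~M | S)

P=F, W=F, S=F, C=F, K=F, D=T, Q=T, M=F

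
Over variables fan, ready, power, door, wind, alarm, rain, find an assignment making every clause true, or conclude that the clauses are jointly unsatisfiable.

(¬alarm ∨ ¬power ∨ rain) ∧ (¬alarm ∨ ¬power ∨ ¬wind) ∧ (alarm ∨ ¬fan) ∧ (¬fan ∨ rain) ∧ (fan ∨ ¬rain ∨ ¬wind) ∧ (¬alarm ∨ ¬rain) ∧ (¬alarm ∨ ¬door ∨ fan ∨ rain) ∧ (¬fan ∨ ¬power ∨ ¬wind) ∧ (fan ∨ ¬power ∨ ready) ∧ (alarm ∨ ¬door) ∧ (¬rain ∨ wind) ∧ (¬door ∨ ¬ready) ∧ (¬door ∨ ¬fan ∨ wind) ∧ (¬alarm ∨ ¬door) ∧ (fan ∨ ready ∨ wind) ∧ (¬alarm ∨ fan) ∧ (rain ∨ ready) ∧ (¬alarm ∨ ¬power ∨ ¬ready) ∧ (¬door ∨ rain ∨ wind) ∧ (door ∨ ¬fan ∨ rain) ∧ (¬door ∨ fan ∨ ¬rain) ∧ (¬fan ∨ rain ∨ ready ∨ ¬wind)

Try fan = True:
  (alarm ∨ ¬fan) forces alarm = True.
  (¬fan ∨ rain) forces rain = True.
  clause (¬alarm ∨ ¬rain) is falsified — backtrack.
So fan = False.
  then (¬alarm ∨ fan) forces alarm = False.
  then (alarm ∨ ¬door) forces door = False.
Set ready = True.
Set power = True.
Set wind = True.
  then (fan ∨ ¬rain ∨ ¬wind) forces rain = False.
All clauses satisfied.

fan=F; ready=T; power=T; door=F; wind=T; alarm=F; rain=F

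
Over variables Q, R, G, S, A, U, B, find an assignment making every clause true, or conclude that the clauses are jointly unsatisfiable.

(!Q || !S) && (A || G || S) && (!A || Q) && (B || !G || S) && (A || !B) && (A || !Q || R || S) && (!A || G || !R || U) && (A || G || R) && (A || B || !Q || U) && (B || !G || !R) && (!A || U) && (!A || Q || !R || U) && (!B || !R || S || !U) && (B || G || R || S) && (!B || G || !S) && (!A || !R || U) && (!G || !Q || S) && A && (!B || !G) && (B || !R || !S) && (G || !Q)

Case Q = True:
  (!Q || !S) forces S = False.
  (!G || !Q || S) forces G = False.
  Clause (G || !Q) is falsified — contradiction.
Case Q = False:
  (!A || Q) forces A = False.
  Clause (A) is falsified — contradiction.
Both cases fail, so the formula is unsatisfiable.

UNSATISFIABLE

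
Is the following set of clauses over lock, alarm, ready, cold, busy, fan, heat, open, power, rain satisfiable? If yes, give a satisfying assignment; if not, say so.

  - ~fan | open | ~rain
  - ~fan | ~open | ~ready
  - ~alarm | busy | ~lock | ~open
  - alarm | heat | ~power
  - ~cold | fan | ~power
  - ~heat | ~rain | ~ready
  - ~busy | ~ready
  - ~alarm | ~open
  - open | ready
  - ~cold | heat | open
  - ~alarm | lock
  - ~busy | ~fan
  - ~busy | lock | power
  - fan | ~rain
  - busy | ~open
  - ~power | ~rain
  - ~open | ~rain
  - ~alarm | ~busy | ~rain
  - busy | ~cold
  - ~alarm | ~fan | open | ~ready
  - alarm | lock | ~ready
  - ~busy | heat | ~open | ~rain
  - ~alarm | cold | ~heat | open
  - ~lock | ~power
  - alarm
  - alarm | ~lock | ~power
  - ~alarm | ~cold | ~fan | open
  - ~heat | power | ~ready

lock = True, alarm = True, ready = True, cold = False, busy = False, fan = False, heat = False, open = False, power = False, rain = False

Unit clause (alarm) forces alarm = True.
In (~alarm | ~open) only ~open is left, so open = False.
In (open | ready) only ready is left, so ready = True.
In (~alarm | lock) only lock is left, so lock = True.
In (~alarm | ~fan | open | ~ready) only ~fan is left, so fan = False.
In (~lock | ~power) only ~power is left, so power = False.
In (~heat | power | ~ready) only ~heat is left, so heat = False.
In (~busy | ~ready) only ~busy is left, so busy = False.
In (~cold | heat | open) only ~cold is left, so cold = False.
In (fan | ~rain) only ~rain is left, so rain = False.
All clauses satisfied.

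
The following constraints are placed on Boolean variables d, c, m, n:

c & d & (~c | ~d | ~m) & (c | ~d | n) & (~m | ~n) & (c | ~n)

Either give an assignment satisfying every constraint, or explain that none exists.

Unit clause (c) forces c = True.
Unit clause (d) forces d = True.
In (~c | ~d | ~m) only ~m is left, so m = False.
Set n = False.
Check each clause:
  (c): c holds.
  (d): d holds.
  (~c | ~d | ~m): ~m holds.
  (c | ~d | n): c holds.
  (~m | ~n): ~m holds.
  (c | ~n): c holds.
All clauses satisfied.

d=T; c=T; m=F; n=F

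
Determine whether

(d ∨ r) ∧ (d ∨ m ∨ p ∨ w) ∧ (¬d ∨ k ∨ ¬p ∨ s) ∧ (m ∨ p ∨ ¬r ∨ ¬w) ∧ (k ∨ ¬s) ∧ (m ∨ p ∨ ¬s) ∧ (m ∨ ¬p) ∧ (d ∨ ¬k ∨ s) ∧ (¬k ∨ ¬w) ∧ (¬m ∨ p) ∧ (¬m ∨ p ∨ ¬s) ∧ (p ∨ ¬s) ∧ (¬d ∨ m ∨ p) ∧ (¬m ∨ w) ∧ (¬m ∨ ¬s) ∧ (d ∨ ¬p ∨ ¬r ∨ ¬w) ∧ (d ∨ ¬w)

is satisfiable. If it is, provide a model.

The formula is unsatisfiable.

Case w = True:
  (¬k ∨ ¬w) forces k = False.
  (k ∨ ¬s) forces s = False.
  (d ∨ ¬w) forces d = True.
  (¬d ∨ k ∨ ¬p ∨ s) forces p = False.
  (¬m ∨ p) forces m = False.
  Clause (¬d ∨ m ∨ p) is falsified — contradiction.
Case w = False:
  (¬m ∨ w) forces m = False.
  (m ∨ ¬p) forces p = False.
  (d ∨ m ∨ p ∨ w) forces d = True.
  Clause (¬d ∨ m ∨ p) is falsified — contradiction.
Both cases fail, so the formula is unsatisfiable.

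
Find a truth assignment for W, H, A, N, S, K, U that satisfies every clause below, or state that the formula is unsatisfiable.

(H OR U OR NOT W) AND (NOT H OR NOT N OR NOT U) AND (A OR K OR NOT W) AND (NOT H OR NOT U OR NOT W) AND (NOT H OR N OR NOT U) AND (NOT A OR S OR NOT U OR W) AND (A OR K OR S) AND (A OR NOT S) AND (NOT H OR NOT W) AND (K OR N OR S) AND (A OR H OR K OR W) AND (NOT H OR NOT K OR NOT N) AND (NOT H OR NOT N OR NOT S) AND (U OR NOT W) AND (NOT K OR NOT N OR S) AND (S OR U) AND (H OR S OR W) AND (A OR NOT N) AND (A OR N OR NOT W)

Set W = False.
Set H = False.
  then (H OR S OR W) forces S = True.
  then (A OR NOT S) forces A = True.
Set N = True.
Set K = True.
Set U = True.
All clauses satisfied.

W: False, H: False, A: True, N: True, S: True, K: True, U: True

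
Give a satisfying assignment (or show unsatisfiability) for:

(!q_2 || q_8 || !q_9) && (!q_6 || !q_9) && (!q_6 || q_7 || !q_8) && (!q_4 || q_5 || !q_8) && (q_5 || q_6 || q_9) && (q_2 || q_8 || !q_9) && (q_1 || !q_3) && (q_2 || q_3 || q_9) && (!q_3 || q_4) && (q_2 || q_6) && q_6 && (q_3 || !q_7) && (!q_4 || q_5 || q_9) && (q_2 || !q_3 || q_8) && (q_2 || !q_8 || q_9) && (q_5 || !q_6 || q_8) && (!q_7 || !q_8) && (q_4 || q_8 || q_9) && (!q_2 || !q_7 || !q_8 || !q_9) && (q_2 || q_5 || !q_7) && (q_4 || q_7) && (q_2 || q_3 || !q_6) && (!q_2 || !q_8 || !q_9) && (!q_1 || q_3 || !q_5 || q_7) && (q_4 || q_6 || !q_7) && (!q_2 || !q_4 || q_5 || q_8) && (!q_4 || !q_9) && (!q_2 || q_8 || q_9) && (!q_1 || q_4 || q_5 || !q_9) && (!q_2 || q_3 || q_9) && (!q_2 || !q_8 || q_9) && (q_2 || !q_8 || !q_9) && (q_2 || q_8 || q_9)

Case q_8 = True:
  (q_6) forces q_6 = True.
  (!q_6 || !q_9) forces q_9 = False.
  (!q_6 || q_7 || !q_8) forces q_7 = True.
  Clause (!q_7 || !q_8) is falsified — contradiction.
Case q_8 = False:
  (q_6) forces q_6 = True.
  (!q_6 || !q_9) forces q_9 = False.
  (q_5 || !q_6 || q_8) forces q_5 = True.
  (q_4 || q_8 || q_9) forces q_4 = True.
  (!q_2 || q_8 || q_9) forces q_2 = False.
  Clause (q_2 || q_8 || q_9) is falsified — contradiction.
Both cases fail, so the formula is unsatisfiable.

Unsatisfiable — no assignment works.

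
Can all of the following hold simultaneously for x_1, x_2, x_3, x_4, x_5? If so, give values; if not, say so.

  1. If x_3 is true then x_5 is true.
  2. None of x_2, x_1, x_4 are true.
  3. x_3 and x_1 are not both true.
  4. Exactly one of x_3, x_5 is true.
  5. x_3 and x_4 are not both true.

x_1: False, x_2: False, x_3: False, x_4: False, x_5: True

  (1) x_3=F ⇒ x_5: vacuous ✓
  (2) {x_2, x_1, x_4}: 0 true — none ✓
  (3) x_3=F, x_1=F — not both ✓
  (4) {x_3, x_5}: 1 true — exactly one ✓
  (5) x_3=F, x_4=F — not both ✓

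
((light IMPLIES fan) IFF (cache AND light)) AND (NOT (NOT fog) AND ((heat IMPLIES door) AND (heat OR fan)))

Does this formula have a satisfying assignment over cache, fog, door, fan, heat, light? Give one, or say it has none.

cache: True, fog: True, door: False, fan: True, heat: False, light: True

  (light IMPLIES fan) IFF (cache AND light) = True
    light IMPLIES fan = True
    cache AND light = True
  NOT (NOT fog) AND ((heat IMPLIES door) AND (heat OR fan)) = True
    NOT (NOT fog) = True
      NOT fog = False
    (heat IMPLIES door) AND (heat OR fan) = True
      heat IMPLIES door = True
      heat OR fan = True
Both conjuncts True, so the formula holds.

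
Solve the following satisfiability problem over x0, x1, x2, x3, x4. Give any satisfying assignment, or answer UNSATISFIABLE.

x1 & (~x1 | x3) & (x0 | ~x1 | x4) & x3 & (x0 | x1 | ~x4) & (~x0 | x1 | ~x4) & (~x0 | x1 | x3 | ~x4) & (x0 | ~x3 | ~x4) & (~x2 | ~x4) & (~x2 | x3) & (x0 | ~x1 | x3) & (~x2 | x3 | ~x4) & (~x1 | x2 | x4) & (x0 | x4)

Unit clause (x1) forces x1 = True.
In (~x1 | x3) only x3 is left, so x3 = True.
Try x0 = False:
  (x0 | ~x1 | x4) forces x4 = True.
  clause (x0 | ~x3 | ~x4) is falsified — backtrack.
So x0 = True.
Set x2 = True.
  then (~x2 | ~x4) forces x4 = False.
All clauses satisfied.

x0 = True, x1 = True, x2 = True, x3 = True, x4 = False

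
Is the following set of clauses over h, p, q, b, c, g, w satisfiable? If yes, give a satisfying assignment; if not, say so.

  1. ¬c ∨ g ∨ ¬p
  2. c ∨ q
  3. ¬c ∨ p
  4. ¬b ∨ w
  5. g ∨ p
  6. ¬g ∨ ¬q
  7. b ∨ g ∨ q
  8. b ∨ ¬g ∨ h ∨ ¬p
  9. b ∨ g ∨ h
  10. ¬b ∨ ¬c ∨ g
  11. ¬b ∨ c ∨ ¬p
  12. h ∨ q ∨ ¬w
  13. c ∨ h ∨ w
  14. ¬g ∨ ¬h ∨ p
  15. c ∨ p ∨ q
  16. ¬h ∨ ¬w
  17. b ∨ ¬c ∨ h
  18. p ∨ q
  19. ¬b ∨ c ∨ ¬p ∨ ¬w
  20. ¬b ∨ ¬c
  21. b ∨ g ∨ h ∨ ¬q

h: True, p: True, q: False, b: False, c: True, g: True, w: False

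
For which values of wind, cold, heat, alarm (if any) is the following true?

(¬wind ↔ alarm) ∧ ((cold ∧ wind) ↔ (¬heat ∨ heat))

wind=T; cold=T; heat=F; alarm=F

  ¬wind ↔ alarm = True
    ¬wind = False
  (cold ∧ wind) ↔ (¬heat ∨ heat) = True
    cold ∧ wind = True
    ¬heat ∨ heat = True
      ¬heat = True
Both conjuncts True, so the formula holds.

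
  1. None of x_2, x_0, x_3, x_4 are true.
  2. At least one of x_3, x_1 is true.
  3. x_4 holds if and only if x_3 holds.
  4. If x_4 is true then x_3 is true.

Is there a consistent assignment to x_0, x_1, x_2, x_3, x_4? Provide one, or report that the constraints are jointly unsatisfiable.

x_0 = False, x_1 = True, x_2 = False, x_3 = False, x_4 = False

  (1) {x_2, x_0, x_3, x_4}: 0 true — none ✓
  (2) {x_3, x_1}: 1 true — at least one ✓
  (3) x_4=F, x_3=F — same ✓
  (4) x_4=F ⇒ x_3: vacuous ✓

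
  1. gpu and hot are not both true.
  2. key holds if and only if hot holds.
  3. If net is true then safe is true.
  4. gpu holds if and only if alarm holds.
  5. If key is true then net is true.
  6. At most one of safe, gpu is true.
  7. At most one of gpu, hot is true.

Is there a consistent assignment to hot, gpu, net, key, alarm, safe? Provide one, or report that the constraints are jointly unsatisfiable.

hot=T, gpu=F, net=T, key=T, alarm=F, safe=T

  (1) gpu=F, hot=T — not both ✓
  (2) key=T, hot=T — same ✓
  (3) net=T ⇒ safe: T ✓
  (4) gpu=F, alarm=F — same ✓
  (5) key=T ⇒ net: T ✓
  (6) {safe, gpu}: 1 true — at most one ✓
  (7) {gpu, hot}: 1 true — at most one ✓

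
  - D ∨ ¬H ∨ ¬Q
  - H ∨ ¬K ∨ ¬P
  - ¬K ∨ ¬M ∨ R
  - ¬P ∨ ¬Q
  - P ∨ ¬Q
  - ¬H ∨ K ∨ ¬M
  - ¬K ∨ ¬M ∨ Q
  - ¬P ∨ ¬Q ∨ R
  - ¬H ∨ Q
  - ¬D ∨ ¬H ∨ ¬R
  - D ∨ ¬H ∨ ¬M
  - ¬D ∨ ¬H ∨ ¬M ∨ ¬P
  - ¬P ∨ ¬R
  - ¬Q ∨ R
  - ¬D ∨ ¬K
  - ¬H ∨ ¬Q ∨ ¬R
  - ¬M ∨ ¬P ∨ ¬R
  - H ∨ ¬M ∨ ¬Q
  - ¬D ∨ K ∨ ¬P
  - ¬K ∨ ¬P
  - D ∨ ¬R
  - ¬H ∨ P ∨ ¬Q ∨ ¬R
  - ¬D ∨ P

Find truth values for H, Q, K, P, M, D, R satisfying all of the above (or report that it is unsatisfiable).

Try H = True:
  (¬H ∨ Q) forces Q = True.
  (D ∨ ¬H ∨ ¬Q) forces D = True.
  (¬P ∨ ¬Q) forces P = False.
  clause (P ∨ ¬Q) is falsified — backtrack.
So H = False.
Set Q = False.
Set K = False.
Set P = True.
  then (¬P ∨ ¬R) forces R = False.
  then (¬D ∨ K ∨ ¬P) forces D = False.
Set M = True.
All clauses satisfied.

H: False, Q: False, K: False, P: True, M: True, D: False, R: False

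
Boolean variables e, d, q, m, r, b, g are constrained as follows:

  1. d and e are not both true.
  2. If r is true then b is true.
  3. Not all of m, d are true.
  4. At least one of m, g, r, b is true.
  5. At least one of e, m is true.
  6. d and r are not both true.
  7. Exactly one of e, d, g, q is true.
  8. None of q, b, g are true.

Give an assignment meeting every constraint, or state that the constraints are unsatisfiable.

e: True, d: False, q: False, m: True, r: False, b: False, g: False

  (1) d=F, e=T — not both ✓
  (2) r=F ⇒ b: vacuous ✓
  (3) {m, d}: 1/2 true — not all ✓
  (4) {m, g, r, b}: 1 true — at least one ✓
  (5) {e, m}: 2 true — at least one ✓
  (6) d=F, r=F — not both ✓
  (7) {e, d, g, q}: 1 true — exactly one ✓
  (8) {q, b, g}: 0 true — none ✓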